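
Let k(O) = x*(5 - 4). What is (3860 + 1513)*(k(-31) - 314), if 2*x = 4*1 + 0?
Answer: -1676376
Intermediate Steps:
x = 2 (x = (4*1 + 0)/2 = (4 + 0)/2 = (½)*4 = 2)
k(O) = 2 (k(O) = 2*(5 - 4) = 2*1 = 2)
(3860 + 1513)*(k(-31) - 314) = (3860 + 1513)*(2 - 314) = 5373*(-312) = -1676376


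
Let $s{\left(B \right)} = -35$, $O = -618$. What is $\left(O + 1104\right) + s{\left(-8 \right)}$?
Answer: $451$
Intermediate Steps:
$\left(O + 1104\right) + s{\left(-8 \right)} = \left(-618 + 1104\right) - 35 = 486 - 35 = 451$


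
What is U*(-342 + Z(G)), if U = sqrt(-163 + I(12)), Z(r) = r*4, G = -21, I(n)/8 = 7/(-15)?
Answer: -142*I*sqrt(37515)/5 ≈ -5500.7*I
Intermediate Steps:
I(n) = -56/15 (I(n) = 8*(7/(-15)) = 8*(7*(-1/15)) = 8*(-7/15) = -56/15)
Z(r) = 4*r
U = I*sqrt(37515)/15 (U = sqrt(-163 - 56/15) = sqrt(-2501/15) = I*sqrt(37515)/15 ≈ 12.913*I)
U*(-342 + Z(G)) = (I*sqrt(37515)/15)*(-342 + 4*(-21)) = (I*sqrt(37515)/15)*(-342 - 84) = (I*sqrt(37515)/15)*(-426) = -142*I*sqrt(37515)/5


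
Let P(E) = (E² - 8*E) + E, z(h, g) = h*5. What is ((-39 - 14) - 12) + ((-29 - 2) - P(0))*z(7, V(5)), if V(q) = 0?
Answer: -1150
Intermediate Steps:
z(h, g) = 5*h
P(E) = E² - 7*E
((-39 - 14) - 12) + ((-29 - 2) - P(0))*z(7, V(5)) = ((-39 - 14) - 12) + ((-29 - 2) - 0*(-7 + 0))*(5*7) = (-53 - 12) + (-31 - 0*(-7))*35 = -65 + (-31 - 1*0)*35 = -65 + (-31 + 0)*35 = -65 - 31*35 = -65 - 1085 = -1150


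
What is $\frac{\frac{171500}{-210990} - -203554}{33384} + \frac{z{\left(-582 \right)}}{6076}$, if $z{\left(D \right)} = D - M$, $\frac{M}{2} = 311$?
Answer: $\frac{112709617418}{19106009559} \approx 5.8992$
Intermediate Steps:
$M = 622$ ($M = 2 \cdot 311 = 622$)
$z{\left(D \right)} = -622 + D$ ($z{\left(D \right)} = D - 622 = -622 + D$)
$\frac{\frac{171500}{-210990} - -203554}{33384} + \frac{z{\left(-582 \right)}}{6076} = \frac{\frac{171500}{-210990} - -203554}{33384} + \frac{-622 - 582}{6076} = \left(171500 \left(- \frac{1}{210990}\right) + 203554\right) \frac{1}{33384} - \frac{43}{217} = \left(- \frac{17150}{21099} + 203554\right) \frac{1}{33384} - \frac{43}{217} = \frac{4294768696}{21099} \cdot \frac{1}{33384} - \frac{43}{217} = \frac{536846087}{88046127} - \frac{43}{217} = \frac{112709617418}{19106009559}$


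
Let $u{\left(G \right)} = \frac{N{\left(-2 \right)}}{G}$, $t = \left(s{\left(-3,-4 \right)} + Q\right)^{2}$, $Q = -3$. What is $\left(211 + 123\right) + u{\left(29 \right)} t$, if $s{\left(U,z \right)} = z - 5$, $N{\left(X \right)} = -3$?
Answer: $\frac{9254}{29} \approx 319.1$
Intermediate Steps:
$s{\left(U,z \right)} = -5 + z$
$t = 144$ ($t = \left(\left(-5 - 4\right) - 3\right)^{2} = \left(-9 - 3\right)^{2} = \left(-12\right)^{2} = 144$)
$u{\left(G \right)} = - \frac{3}{G}$
$\left(211 + 123\right) + u{\left(29 \right)} t = \left(211 + 123\right) + - \frac{3}{29} \cdot 144 = 334 + \left(-3\right) \frac{1}{29} \cdot 144 = 334 - \frac{432}{29} = \frac{9254}{29}$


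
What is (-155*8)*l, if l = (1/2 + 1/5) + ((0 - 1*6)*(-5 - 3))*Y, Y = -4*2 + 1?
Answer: 415772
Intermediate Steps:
Y = -7 (Y = -8 + 1 = -7)
l = -3353/10 (l = (1/2 + 1/5) + ((0 - 1*6)*(-5 - 3))*(-7) = (1*(1/2) + 1*(1/5)) + ((0 - 6)*(-8))*(-7) = (1/2 + 1/5) - 6*(-8)*(-7) = 7/10 + 48*(-7) = 7/10 - 336 = -3353/10 ≈ -335.30)
(-155*8)*l = -155*8*(-3353/10) = -1240*(-3353/10) = 415772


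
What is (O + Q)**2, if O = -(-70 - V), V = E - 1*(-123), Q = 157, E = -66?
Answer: 80656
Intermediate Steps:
V = 57 (V = -66 - 1*(-123) = -66 + 123 = 57)
O = 127 (O = -(-70 - 1*57) = -(-70 - 57) = -1*(-127) = 127)
(O + Q)**2 = (127 + 157)**2 = 284**2 = 80656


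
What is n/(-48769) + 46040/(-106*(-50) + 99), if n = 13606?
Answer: 2171865966/263303831 ≈ 8.2485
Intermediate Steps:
n/(-48769) + 46040/(-106*(-50) + 99) = 13606/(-48769) + 46040/(-106*(-50) + 99) = 13606*(-1/48769) + 46040/(5300 + 99) = -13606/48769 + 46040/5399 = 2171865966/263303831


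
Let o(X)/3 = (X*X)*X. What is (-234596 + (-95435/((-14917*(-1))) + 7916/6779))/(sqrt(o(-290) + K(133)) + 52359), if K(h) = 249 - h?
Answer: -1242134864516398239/284622158759025395 + 47446852098642*I*sqrt(18291721)/284622158759025395 ≈ -4.3642 + 0.71296*I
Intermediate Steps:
o(X) = 3*X**3 (o(X) = 3*((X*X)*X) = 3*(X**2*X) = 3*X**3)
(-234596 + (-95435/((-14917*(-1))) + 7916/6779))/(sqrt(o(-290) + K(133)) + 52359) = (-234596 + (-95435/((-14917*(-1))) + 7916/6779))/(sqrt(3*(-290)**3 + (249 - 1*133)) + 52359) = (-234596 + (-95435/14917 + 7916*(1/6779)))/(sqrt(3*(-24389000) + (249 - 133)) + 52359) = (-234596 + (-95435*1/14917 + 7916/6779))/(sqrt(-73167000 + 116) + 52359) = (-234596 + (-95435/14917 + 7916/6779))/(sqrt(-73166884) + 52359) = (-234596 - 528870893/101122343)/(2*I*sqrt(18291721) + 52359) = -23723426049321/(101122343*(52359 + 2*I*sqrt(18291721)))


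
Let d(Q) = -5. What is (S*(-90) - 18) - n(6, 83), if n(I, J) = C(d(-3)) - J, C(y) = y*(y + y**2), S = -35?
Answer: 3315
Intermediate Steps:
n(I, J) = -100 - J (n(I, J) = (-5)**2*(1 - 5) - J = 25*(-4) - J = -100 - J)
(S*(-90) - 18) - n(6, 83) = (-35*(-90) - 18) - (-100 - 1*83) = (3150 - 18) - (-100 - 83) = 3132 - 1*(-183) = 3132 + 183 = 3315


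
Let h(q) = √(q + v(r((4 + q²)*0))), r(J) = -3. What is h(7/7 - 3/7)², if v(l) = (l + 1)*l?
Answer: 46/7 ≈ 6.5714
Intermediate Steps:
v(l) = l*(1 + l) (v(l) = (1 + l)*l = l*(1 + l))
h(q) = √(6 + q) (h(q) = √(q - 3*(1 - 3)) = √(q - 3*(-2)) = √(q + 6) = √(6 + q))
h(7/7 - 3/7)² = (√(6 + (7/7 - 3/7)))² = (√(6 + (7*(⅐) - 3*⅐)))² = (√(6 + (1 - 3/7)))² = (√(6 + 4/7))² = (√(46/7))² = (√322/7)² = 46/7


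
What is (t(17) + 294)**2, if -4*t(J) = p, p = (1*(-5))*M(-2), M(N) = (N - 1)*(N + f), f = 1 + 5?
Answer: 77841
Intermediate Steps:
f = 6
M(N) = (-1 + N)*(6 + N) (M(N) = (N - 1)*(N + 6) = (-1 + N)*(6 + N))
p = 60 (p = (1*(-5))*(-6 + (-2)**2 + 5*(-2)) = -5*(-6 + 4 - 10) = -5*(-12) = 60)
t(J) = -15 (t(J) = -1/4*60 = -15)
(t(17) + 294)**2 = (-15 + 294)**2 = 279**2 = 77841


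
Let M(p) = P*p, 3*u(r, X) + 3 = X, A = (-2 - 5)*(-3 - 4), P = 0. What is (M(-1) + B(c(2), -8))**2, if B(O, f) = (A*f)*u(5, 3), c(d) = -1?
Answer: 0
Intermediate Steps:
A = 49 (A = -7*(-7) = 49)
u(r, X) = -1 + X/3
M(p) = 0 (M(p) = 0*p = 0)
B(O, f) = 0 (B(O, f) = (49*f)*(-1 + (1/3)*3) = (49*f)*(-1 + 1) = (49*f)*0 = 0)
(M(-1) + B(c(2), -8))**2 = (0 + 0)**2 = 0**2 = 0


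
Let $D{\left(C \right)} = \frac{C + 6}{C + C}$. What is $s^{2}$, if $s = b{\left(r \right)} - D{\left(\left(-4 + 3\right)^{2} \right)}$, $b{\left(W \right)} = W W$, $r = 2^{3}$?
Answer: $\frac{14641}{4} \approx 3660.3$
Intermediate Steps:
$r = 8$
$D{\left(C \right)} = \frac{6 + C}{2 C}$
$b{\left(W \right)} = W^{2}$
$s = \frac{121}{2}$ ($s = 8^{2} - \frac{6 + \left(-4 + 3\right)^{2}}{2 \left(-4 + 3\right)^{2}} = 64 - \frac{6 + \left(-1\right)^{2}}{2 \left(-1\right)^{2}} = 64 - \frac{6 + 1}{2 \cdot 1} = 64 - \frac{1}{2} \cdot 1 \cdot 7 = 64 - \frac{7}{2} = \frac{121}{2} \approx 60.5$)
$s^{2} = \left(\frac{121}{2}\right)^{2} = \frac{14641}{4}$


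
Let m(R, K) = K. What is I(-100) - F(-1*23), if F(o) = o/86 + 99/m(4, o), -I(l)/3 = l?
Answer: 602443/1978 ≈ 304.57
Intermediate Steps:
I(l) = -3*l
F(o) = 99/o + o/86 (F(o) = o/86 + 99/o = 99/o + o/86)
I(-100) - F(-1*23) = -3*(-100) - (99/((-1*23)) + (-1*23)/86) = 300 - (99/(-23) + (1/86)*(-23)) = 300 - (99*(-1/23) - 23/86) = 300 - (-99/23 - 23/86) = 300 - 1*(-9043/1978) = 300 + 9043/1978 = 602443/1978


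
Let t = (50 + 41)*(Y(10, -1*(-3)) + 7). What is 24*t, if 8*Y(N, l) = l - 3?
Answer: 15288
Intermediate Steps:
Y(N, l) = -3/8 + l/8 (Y(N, l) = (l - 3)/8 = (-3 + l)/8 = -3/8 + l/8)
t = 637 (t = (50 + 41)*((-3/8 + (-1*(-3))/8) + 7) = 91*((-3/8 + (⅛)*3) + 7) = 91*((-3/8 + 3/8) + 7) = 91*(0 + 7) = 91*7 = 637)
24*t = 24*637 = 15288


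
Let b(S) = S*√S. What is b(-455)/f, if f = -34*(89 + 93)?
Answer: 5*I*√455/68 ≈ 1.5684*I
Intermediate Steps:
b(S) = S^(3/2)
f = -6188 (f = -34*182 = -6188)
b(-455)/f = (-455)^(3/2)/(-6188) = -455*I*√455*(-1/6188) = 5*I*√455/68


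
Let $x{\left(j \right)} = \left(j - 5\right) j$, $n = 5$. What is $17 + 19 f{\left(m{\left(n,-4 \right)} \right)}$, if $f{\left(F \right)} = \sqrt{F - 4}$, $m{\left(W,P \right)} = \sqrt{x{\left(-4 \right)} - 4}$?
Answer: $17 + 38 \sqrt{-1 + \sqrt{2}} \approx 41.457$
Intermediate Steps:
$x{\left(j \right)} = j \left(-5 + j\right)$ ($x{\left(j \right)} = \left(-5 + j\right) j = j \left(-5 + j\right)$)
$m{\left(W,P \right)} = 4 \sqrt{2}$ ($m{\left(W,P \right)} = \sqrt{- 4 \left(-5 - 4\right) - 4} = \sqrt{\left(-4\right) \left(-9\right) - 4} = \sqrt{36 - 4} = \sqrt{32} = 4 \sqrt{2}$)
$f{\left(F \right)} = \sqrt{-4 + F}$
$17 + 19 f{\left(m{\left(n,-4 \right)} \right)} = 17 + 19 \sqrt{-4 + 4 \sqrt{2}}$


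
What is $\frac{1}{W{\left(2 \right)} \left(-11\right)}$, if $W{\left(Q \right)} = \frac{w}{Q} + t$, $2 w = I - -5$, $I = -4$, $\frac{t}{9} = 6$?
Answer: $- \frac{4}{2387} \approx -0.0016757$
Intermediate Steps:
$t = 54$ ($t = 9 \cdot 6 = 54$)
$w = \frac{1}{2}$ ($w = \frac{-4 - -5}{2} = \frac{-4 + 5}{2} = \frac{1}{2} \cdot 1 = \frac{1}{2} \approx 0.5$)
$W{\left(Q \right)} = 54 + \frac{1}{2 Q}$ ($W{\left(Q \right)} = \frac{1}{2 Q} + 54 = 54 + \frac{1}{2 Q}$)
$\frac{1}{W{\left(2 \right)} \left(-11\right)} = \frac{1}{\left(54 + \frac{1}{2 \cdot 2}\right) \left(-11\right)} = \frac{1}{\left(54 + \frac{1}{2} \cdot \frac{1}{2}\right) \left(-11\right)} = \frac{1}{\left(54 + \frac{1}{4}\right) \left(-11\right)} = \frac{1}{\frac{217}{4} \left(-11\right)} = \frac{1}{- \frac{2387}{4}} = - \frac{4}{2387}$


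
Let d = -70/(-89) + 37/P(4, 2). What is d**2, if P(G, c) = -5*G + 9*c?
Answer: 9941409/31684 ≈ 313.77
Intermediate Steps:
d = -3153/178 (d = -70/(-89) + 37/(-5*4 + 9*2) = -70*(-1/89) + 37/(-20 + 18) = 70/89 + 37/(-2) = 70/89 + 37*(-1/2) = 70/89 - 37/2 = -3153/178 ≈ -17.713)
d**2 = (-3153/178)**2 = 9941409/31684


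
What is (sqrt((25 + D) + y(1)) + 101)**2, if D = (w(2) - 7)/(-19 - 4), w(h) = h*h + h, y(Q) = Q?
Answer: (2323 + sqrt(13777))**2/529 ≈ 11258.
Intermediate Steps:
w(h) = h + h**2 (w(h) = h**2 + h = h + h**2)
D = 1/23 (D = (2*(1 + 2) - 7)/(-19 - 4) = (2*3 - 7)/(-23) = (6 - 7)*(-1/23) = -1*(-1/23) = 1/23 ≈ 0.043478)
(sqrt((25 + D) + y(1)) + 101)**2 = (sqrt((25 + 1/23) + 1) + 101)**2 = (sqrt(576/23 + 1) + 101)**2 = (sqrt(599/23) + 101)**2 = (sqrt(13777)/23 + 101)**2 = (101 + sqrt(13777)/23)**2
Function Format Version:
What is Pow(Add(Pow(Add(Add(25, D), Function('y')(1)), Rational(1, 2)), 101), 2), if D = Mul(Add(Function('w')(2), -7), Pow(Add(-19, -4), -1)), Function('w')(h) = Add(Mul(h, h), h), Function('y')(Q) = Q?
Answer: Mul(Rational(1, 529), Pow(Add(2323, Pow(13777, Rational(1, 2))), 2)) ≈ 11258.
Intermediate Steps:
Function('w')(h) = Add(h, Pow(h, 2)) (Function('w')(h) = Add(Pow(h, 2), h) = Add(h, Pow(h, 2)))
D = Rational(1, 23) (D = Mul(Add(Mul(2, Add(1, 2)), -7), Pow(Add(-19, -4), -1)) = Mul(Add(Mul(2, 3), -7), Pow(-23, -1)) = Mul(Add(6, -7), Rational(-1, 23)) = Mul(-1, Rational(-1, 23)) = Rational(1, 23) ≈ 0.043478)
Pow(Add(Pow(Add(Add(25, D), Function('y')(1)), Rational(1, 2)), 101), 2) = Pow(Add(Pow(Add(Add(25, Rational(1, 23)), 1), Rational(1, 2)), 101), 2) = Pow(Add(Pow(Add(Rational(576, 23), 1), Rational(1, 2)), 101), 2) = Pow(Add(Pow(Rational(599, 23), Rational(1, 2)), 101), 2) = Pow(Add(Mul(Rational(1, 23), Pow(13777, Rational(1, 2))), 101), 2) = Pow(Add(101, Mul(Rational(1, 23), Pow(13777, Rational(1, 2)))), 2)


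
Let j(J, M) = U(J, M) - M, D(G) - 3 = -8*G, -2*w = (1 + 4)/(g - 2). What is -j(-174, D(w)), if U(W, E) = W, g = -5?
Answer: 1219/7 ≈ 174.14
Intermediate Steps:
w = 5/14 (w = -(1 + 4)/(2*(-5 - 2)) = -5/(2*(-7)) = -5*(-1)/(2*7) = -½*(-5/7) = 5/14 ≈ 0.35714)
D(G) = 3 - 8*G
j(J, M) = J - M
-j(-174, D(w)) = -(-174 - (3 - 8*5/14)) = -(-174 - (3 - 20/7)) = -(-174 - 1*⅐) = -(-174 - ⅐) = -1*(-1219/7) = 1219/7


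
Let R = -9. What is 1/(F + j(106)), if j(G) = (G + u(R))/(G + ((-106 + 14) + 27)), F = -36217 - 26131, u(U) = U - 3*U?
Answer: -41/2556144 ≈ -1.6040e-5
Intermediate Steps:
u(U) = -2*U
F = -62348
j(G) = (18 + G)/(-65 + G) (j(G) = (G - 2*(-9))/(G + ((-106 + 14) + 27)) = (G + 18)/(G + (-92 + 27)) = (18 + G)/(G - 65) = (18 + G)/(-65 + G))
1/(F + j(106)) = 1/(-62348 + (18 + 106)/(-65 + 106)) = 1/(-62348 + 124/41) = 1/(-2556144/41) = -41/2556144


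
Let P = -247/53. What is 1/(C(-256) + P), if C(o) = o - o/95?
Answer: -5035/1298857 ≈ -0.0038765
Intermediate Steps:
C(o) = 94*o/95 (C(o) = o - o/95 = 94*o/95)
P = -247/53 (P = -247*1/53 = -247/53 ≈ -4.6604)
1/(C(-256) + P) = 1/((94/95)*(-256) - 247/53) = 1/(-24064/95 - 247/53) = 1/(-1298857/5035) = -5035/1298857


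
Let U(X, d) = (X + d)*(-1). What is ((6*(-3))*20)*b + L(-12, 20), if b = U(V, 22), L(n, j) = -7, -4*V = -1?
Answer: 8003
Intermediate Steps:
V = ¼ (V = -¼*(-1) = ¼ ≈ 0.25000)
U(X, d) = -X - d
b = -89/4 (b = -1*¼ - 1*22 = -¼ - 22 = -89/4 ≈ -22.250)
((6*(-3))*20)*b + L(-12, 20) = ((6*(-3))*20)*(-89/4) - 7 = -18*20*(-89/4) - 7 = -360*(-89/4) - 7 = 8010 - 7 = 8003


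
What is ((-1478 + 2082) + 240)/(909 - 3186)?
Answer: -844/2277 ≈ -0.37066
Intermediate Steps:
((-1478 + 2082) + 240)/(909 - 3186) = (604 + 240)/(-2277) = 844*(-1/2277) = -844/2277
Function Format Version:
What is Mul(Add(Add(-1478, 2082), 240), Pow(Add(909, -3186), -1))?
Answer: Rational(-844, 2277) ≈ -0.37066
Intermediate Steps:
Mul(Add(Add(-1478, 2082), 240), Pow(Add(909, -3186), -1)) = Mul(Add(604, 240), Pow(-2277, -1)) = Mul(844, Rational(-1, 2277)) = Rational(-844, 2277)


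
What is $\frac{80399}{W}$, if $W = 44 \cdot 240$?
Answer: $\frac{7309}{960} \approx 7.6135$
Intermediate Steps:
$W = 10560$
$\frac{80399}{W} = \frac{80399}{10560} = 80399 \cdot \frac{1}{10560} = \frac{7309}{960}$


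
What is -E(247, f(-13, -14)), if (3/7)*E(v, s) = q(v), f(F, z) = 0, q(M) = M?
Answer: -1729/3 ≈ -576.33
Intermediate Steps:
E(v, s) = 7*v/3
-E(247, f(-13, -14)) = -7*247/3 = -1*1729/3 = -1729/3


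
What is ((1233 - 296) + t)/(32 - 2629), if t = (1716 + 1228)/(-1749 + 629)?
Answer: -32703/90895 ≈ -0.35979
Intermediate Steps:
t = -92/35 (t = 2944/(-1120) = 2944*(-1/1120) = -92/35 ≈ -2.6286)
((1233 - 296) + t)/(32 - 2629) = ((1233 - 296) - 92/35)/(32 - 2629) = (937 - 92/35)/(-2597) = (32703/35)*(-1/2597) = -32703/90895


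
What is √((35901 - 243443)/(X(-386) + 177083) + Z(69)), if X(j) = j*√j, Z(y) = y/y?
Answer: √((-30459 - 386*I*√386)/(177083 - 386*I*√386)) ≈ 0.060143 - 0.4165*I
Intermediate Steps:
Z(y) = 1
X(j) = j^(3/2)
√((35901 - 243443)/(X(-386) + 177083) + Z(69)) = √((35901 - 243443)/((-386)^(3/2) + 177083) + 1) = √(-207542/(-386*I*√386 + 177083) + 1) = √(-207542/(177083 - 386*I*√386) + 1) = √(1 - 207542/(177083 - 386*I*√386))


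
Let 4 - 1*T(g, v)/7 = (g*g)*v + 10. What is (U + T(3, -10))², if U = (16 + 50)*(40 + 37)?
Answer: 32148900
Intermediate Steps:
T(g, v) = -42 - 7*v*g² (T(g, v) = 28 - 7*((g*g)*v + 10) = 28 - 7*(g²*v + 10) = 28 - 7*(v*g² + 10) = 28 - 7*(10 + v*g²) = 28 + (-70 - 7*v*g²) = -42 - 7*v*g²)
U = 5082 (U = 66*77 = 5082)
(U + T(3, -10))² = (5082 + (-42 - 7*(-10)*3²))² = (5082 + (-42 - 7*(-10)*9))² = (5082 + (-42 + 630))² = (5082 + 588)² = 5670² = 32148900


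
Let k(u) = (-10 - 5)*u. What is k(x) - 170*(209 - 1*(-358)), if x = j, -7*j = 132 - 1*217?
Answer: -676005/7 ≈ -96572.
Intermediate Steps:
j = 85/7 (j = -(132 - 1*217)/7 = -(132 - 217)/7 = -⅐*(-85) = 85/7 ≈ 12.143)
x = 85/7 ≈ 12.143
k(u) = -15*u
k(x) - 170*(209 - 1*(-358)) = -15*85/7 - 170*(209 - 1*(-358)) = -1275/7 - 170*(209 + 358) = -1275/7 - 170*567 = -1275/7 - 1*96390 = -1275/7 - 96390 = -676005/7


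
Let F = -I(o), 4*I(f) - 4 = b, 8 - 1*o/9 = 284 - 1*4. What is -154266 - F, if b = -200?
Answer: -154315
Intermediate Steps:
o = -2448 (o = 72 - 9*(284 - 1*4) = 72 - 9*(284 - 4) = 72 - 9*280 = 72 - 2520 = -2448)
I(f) = -49 (I(f) = 1 + (¼)*(-200) = 1 - 50 = -49)
F = 49 (F = -1*(-49) = 49)
-154266 - F = -154266 - 1*49 = -154266 - 49 = -154315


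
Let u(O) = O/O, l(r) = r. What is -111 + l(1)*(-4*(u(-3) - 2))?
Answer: -107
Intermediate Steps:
u(O) = 1
-111 + l(1)*(-4*(u(-3) - 2)) = -111 + 1*(-4*(1 - 2)) = -111 + 1*(-4*(-1)) = -111 + 1*4 = -111 + 4 = -107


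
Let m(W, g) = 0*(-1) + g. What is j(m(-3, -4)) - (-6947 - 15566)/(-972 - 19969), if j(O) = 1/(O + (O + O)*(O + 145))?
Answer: -25505657/23705212 ≈ -1.0760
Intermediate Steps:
m(W, g) = g (m(W, g) = 0 + g = g)
j(O) = 1/(O + 2*O*(145 + O)) (j(O) = 1/(O + (2*O)*(145 + O)) = 1/(O + 2*O*(145 + O)))
j(m(-3, -4)) - (-6947 - 15566)/(-972 - 19969) = 1/((-4)*(291 + 2*(-4))) - (-6947 - 15566)/(-972 - 19969) = -1/(4*(291 - 8)) - (-22513)/(-20941) = -¼/283 - (-22513)*(-1)/20941 = -¼*1/283 - 1*22513/20941 = -1/1132 - 22513/20941 = -25505657/23705212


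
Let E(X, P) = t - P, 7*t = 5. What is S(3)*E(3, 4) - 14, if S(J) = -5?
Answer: 17/7 ≈ 2.4286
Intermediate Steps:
t = 5/7 (t = (⅐)*5 = 5/7 ≈ 0.71429)
E(X, P) = 5/7 - P
S(3)*E(3, 4) - 14 = -5*(5/7 - 1*4) - 14 = -5*(5/7 - 4) - 14 = -5*(-23/7) - 14 = 115/7 - 14 = 17/7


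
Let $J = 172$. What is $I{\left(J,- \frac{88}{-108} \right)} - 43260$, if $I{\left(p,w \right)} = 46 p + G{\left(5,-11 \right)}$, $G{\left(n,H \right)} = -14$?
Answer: $-35362$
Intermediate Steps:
$I{\left(p,w \right)} = -14 + 46 p$ ($I{\left(p,w \right)} = 46 p - 14 = -14 + 46 p$)
$I{\left(J,- \frac{88}{-108} \right)} - 43260 = \left(-14 + 46 \cdot 172\right) - 43260 = \left(-14 + 7912\right) - 43260 = 7898 - 43260 = -35362$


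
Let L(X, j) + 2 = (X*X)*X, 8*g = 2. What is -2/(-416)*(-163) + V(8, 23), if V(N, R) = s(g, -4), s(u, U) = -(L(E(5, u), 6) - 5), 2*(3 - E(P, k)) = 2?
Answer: -371/208 ≈ -1.7837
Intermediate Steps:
E(P, k) = 2 (E(P, k) = 3 - 1/2*2 = 3 - 1 = 2)
g = 1/4 (g = (1/8)*2 = 1/4 ≈ 0.25000)
L(X, j) = -2 + X**3 (L(X, j) = -2 + (X*X)*X = -2 + X**2*X = -2 + X**3)
s(u, U) = -1 (s(u, U) = -((-2 + 2**3) - 5) = -((-2 + 8) - 5) = -(6 - 5) = -1*1 = -1)
V(N, R) = -1
-2/(-416)*(-163) + V(8, 23) = -2/(-416)*(-163) - 1 = -2*(-1/416)*(-163) - 1 = (1/208)*(-163) - 1 = -163/208 - 1 = -371/208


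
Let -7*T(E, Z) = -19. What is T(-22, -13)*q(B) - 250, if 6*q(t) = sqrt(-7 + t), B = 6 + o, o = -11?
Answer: -250 + 19*I*sqrt(3)/21 ≈ -250.0 + 1.5671*I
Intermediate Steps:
T(E, Z) = 19/7 (T(E, Z) = -1/7*(-19) = 19/7)
B = -5 (B = 6 - 11 = -5)
q(t) = sqrt(-7 + t)/6
T(-22, -13)*q(B) - 250 = 19*(sqrt(-7 - 5)/6)/7 - 250 = 19*(sqrt(-12)/6)/7 - 250 = 19*((2*I*sqrt(3))/6)/7 - 250 = 19*(I*sqrt(3)/3)/7 - 250 = 19*I*sqrt(3)/21 - 250 = -250 + 19*I*sqrt(3)/21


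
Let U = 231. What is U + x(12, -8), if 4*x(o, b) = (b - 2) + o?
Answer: 463/2 ≈ 231.50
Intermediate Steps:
x(o, b) = -½ + b/4 + o/4 (x(o, b) = ((b - 2) + o)/4 = ((-2 + b) + o)/4 = (-2 + b + o)/4 = -½ + b/4 + o/4)
U + x(12, -8) = 231 + (-½ + (¼)*(-8) + (¼)*12) = 231 + (-½ - 2 + 3) = 231 + ½ = 463/2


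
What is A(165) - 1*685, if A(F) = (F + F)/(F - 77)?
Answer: -2725/4 ≈ -681.25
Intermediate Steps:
A(F) = 2*F/(-77 + F) (A(F) = (2*F)/(-77 + F) = 2*F/(-77 + F))
A(165) - 1*685 = 2*165/(-77 + 165) - 1*685 = 2*165/88 - 685 = 2*165*(1/88) - 685 = 15/4 - 685 = -2725/4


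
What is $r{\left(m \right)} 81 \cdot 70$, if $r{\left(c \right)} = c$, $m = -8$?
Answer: $-45360$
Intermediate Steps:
$r{\left(m \right)} 81 \cdot 70 = \left(-8\right) 81 \cdot 70 = \left(-648\right) 70 = -45360$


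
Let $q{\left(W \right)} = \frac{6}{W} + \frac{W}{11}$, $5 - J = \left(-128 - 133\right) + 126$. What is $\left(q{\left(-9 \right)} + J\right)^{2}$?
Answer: $\frac{20894041}{1089} \approx 19186.0$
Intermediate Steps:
$J = 140$ ($J = 5 - \left(\left(-128 - 133\right) + 126\right) = 5 - \left(-261 + 126\right) = 5 - -135 = 5 + 135 = 140$)
$q{\left(W \right)} = \frac{6}{W} + \frac{W}{11}$ ($q{\left(W \right)} = \frac{6}{W} + W \frac{1}{11} = \frac{6}{W} + \frac{W}{11}$)
$\left(q{\left(-9 \right)} + J\right)^{2} = \left(\left(\frac{6}{-9} + \frac{1}{11} \left(-9\right)\right) + 140\right)^{2} = \left(\left(6 \left(- \frac{1}{9}\right) - \frac{9}{11}\right) + 140\right)^{2} = \left(\left(- \frac{2}{3} - \frac{9}{11}\right) + 140\right)^{2} = \left(- \frac{49}{33} + 140\right)^{2} = \left(\frac{4571}{33}\right)^{2} = \frac{20894041}{1089}$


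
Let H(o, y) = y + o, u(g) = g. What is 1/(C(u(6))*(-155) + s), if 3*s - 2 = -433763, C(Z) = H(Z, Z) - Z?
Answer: -1/145517 ≈ -6.8720e-6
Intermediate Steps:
H(o, y) = o + y
C(Z) = Z (C(Z) = (Z + Z) - Z = 2*Z - Z = Z)
s = -144587 (s = 2/3 + (1/3)*(-433763) = 2/3 - 433763/3 = -144587)
1/(C(u(6))*(-155) + s) = 1/(6*(-155) - 144587) = 1/(-930 - 144587) = 1/(-145517) = -1/145517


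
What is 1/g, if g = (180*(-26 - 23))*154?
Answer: -1/1358280 ≈ -7.3623e-7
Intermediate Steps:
g = -1358280 (g = (180*(-49))*154 = -8820*154 = -1358280)
1/g = 1/(-1358280) = -1/1358280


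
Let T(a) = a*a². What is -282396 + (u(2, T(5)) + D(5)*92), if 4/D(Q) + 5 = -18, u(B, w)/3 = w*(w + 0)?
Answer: -235537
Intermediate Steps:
T(a) = a³
u(B, w) = 3*w² (u(B, w) = 3*(w*(w + 0)) = 3*(w*w) = 3*w²)
D(Q) = -4/23 (D(Q) = 4/(-5 - 18) = 4/(-23) = 4*(-1/23) = -4/23)
-282396 + (u(2, T(5)) + D(5)*92) = -282396 + (3*(5³)² - 4/23*92) = -282396 + (3*125² - 16) = -282396 + (3*15625 - 16) = -282396 + (46875 - 16) = -282396 + 46859 = -235537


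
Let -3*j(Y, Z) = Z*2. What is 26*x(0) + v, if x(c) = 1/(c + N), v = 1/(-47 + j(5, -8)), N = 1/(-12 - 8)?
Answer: -65003/125 ≈ -520.02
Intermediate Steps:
j(Y, Z) = -2*Z/3 (j(Y, Z) = -Z*2/3 = -2*Z/3)
N = -1/20 (N = 1/(-20) = -1/20 ≈ -0.050000)
v = -3/125 (v = 1/(-47 - ⅔*(-8)) = 1/(-47 + 16/3) = 1/(-125/3) = -3/125 ≈ -0.024000)
x(c) = 1/(-1/20 + c) (x(c) = 1/(c - 1/20) = 1/(-1/20 + c))
26*x(0) + v = 26*(20/(-1 + 20*0)) - 3/125 = 26*(20/(-1 + 0)) - 3/125 = 26*(20/(-1)) - 3/125 = 26*(20*(-1)) - 3/125 = 26*(-20) - 3/125 = -520 - 3/125 = -65003/125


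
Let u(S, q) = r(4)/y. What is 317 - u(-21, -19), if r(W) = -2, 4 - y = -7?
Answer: 3489/11 ≈ 317.18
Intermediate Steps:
y = 11 (y = 4 - 1*(-7) = 4 + 7 = 11)
u(S, q) = -2/11
317 - u(-21, -19) = 317 - 1*(-2/11) = 317 + 2/11 = 3489/11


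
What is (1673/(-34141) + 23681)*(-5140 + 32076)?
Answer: 21777522949728/34141 ≈ 6.3787e+8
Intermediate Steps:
(1673/(-34141) + 23681)*(-5140 + 32076) = (1673*(-1/34141) + 23681)*26936 = (-1673/34141 + 23681)*26936 = (808491348/34141)*26936 = 21777522949728/34141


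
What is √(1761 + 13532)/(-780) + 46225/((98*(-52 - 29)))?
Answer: -46225/7938 - √15293/780 ≈ -5.9818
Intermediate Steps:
√(1761 + 13532)/(-780) + 46225/((98*(-52 - 29))) = √15293*(-1/780) + 46225/((98*(-81))) = -√15293/780 + 46225/(-7938) = -√15293/780 + 46225*(-1/7938) = -√15293/780 - 46225/7938 = -46225/7938 - √15293/780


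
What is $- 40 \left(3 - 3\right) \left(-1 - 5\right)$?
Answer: $0$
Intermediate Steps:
$- 40 \left(3 - 3\right) \left(-1 - 5\right) = - 40 \cdot 0 \left(-6\right) = \left(-40\right) 0 = 0$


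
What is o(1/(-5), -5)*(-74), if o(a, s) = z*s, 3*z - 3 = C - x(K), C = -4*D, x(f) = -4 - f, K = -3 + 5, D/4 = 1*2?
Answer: -8510/3 ≈ -2836.7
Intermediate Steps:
D = 8 (D = 4*(1*2) = 4*2 = 8)
K = 2
C = -32 (C = -4*8 = -32)
z = -23/3 (z = 1 + (-32 - (-4 - 1*2))/3 = 1 + (-32 - (-4 - 2))/3 = 1 + (-32 - 1*(-6))/3 = 1 + (-32 + 6)/3 = 1 + (⅓)*(-26) = 1 - 26/3 = -23/3 ≈ -7.6667)
o(a, s) = -23*s/3
o(1/(-5), -5)*(-74) = -23/3*(-5)*(-74) = (115/3)*(-74) = -8510/3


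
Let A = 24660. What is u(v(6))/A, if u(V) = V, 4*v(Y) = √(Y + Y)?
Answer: √3/49320 ≈ 3.5119e-5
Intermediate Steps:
v(Y) = √2*√Y/4 (v(Y) = √(Y + Y)/4 = √(2*Y)/4 = (√2*√Y)/4 = √2*√Y/4)
u(v(6))/A = (√2*√6/4)/24660 = (√3/2)*(1/24660) = √3/49320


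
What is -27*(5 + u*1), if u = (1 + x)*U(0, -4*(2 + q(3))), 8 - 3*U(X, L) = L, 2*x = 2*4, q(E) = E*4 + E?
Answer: -3555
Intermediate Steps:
q(E) = 5*E (q(E) = 4*E + E = 5*E)
x = 4 (x = (2*4)/2 = (1/2)*8 = 4)
U(X, L) = 8/3 - L/3
u = 380/3 (u = (1 + 4)*(8/3 - (-4)*(2 + 5*3)/3) = 5*(8/3 - (-4)*(2 + 15)/3) = 5*(8/3 - (-4)*17/3) = 5*(8/3 - 1/3*(-68)) = 5*(8/3 + 68/3) = 5*(76/3) = 380/3 ≈ 126.67)
-27*(5 + u*1) = -27*(5 + (380/3)*1) = -27*(5 + 380/3) = -27*395/3 = -3555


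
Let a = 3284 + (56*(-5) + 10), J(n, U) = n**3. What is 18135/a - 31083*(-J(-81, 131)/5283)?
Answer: -5531945436693/1769218 ≈ -3.1268e+6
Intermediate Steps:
a = 3014 (a = 3284 + (-280 + 10) = 3284 - 270 = 3014)
18135/a - 31083*(-J(-81, 131)/5283) = 18135/3014 - 31083/((-5283/((-81)**3))) = 18135*(1/3014) - 31083/((-5283/(-531441))) = 18135/3014 - 31083/((-5283*(-1/531441))) = 18135/3014 - 31083/587/59049 = 18135/3014 - 31083*59049/587 = 18135/3014 - 1835420067/587 = -5531945436693/1769218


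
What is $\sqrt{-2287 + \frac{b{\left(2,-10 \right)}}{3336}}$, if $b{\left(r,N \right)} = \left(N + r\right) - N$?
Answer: $\frac{i \sqrt{1590736155}}{834} \approx 47.823 i$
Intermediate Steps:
$b{\left(r,N \right)} = r$
$\sqrt{-2287 + \frac{b{\left(2,-10 \right)}}{3336}} = \sqrt{-2287 + \frac{2}{3336}} = \sqrt{-2287 + 2 \cdot \frac{1}{3336}} = \sqrt{-2287 + \frac{1}{1668}} = \sqrt{- \frac{3814715}{1668}} = \frac{i \sqrt{1590736155}}{834}$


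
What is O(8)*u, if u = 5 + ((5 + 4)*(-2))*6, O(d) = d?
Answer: -824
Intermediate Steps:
u = -103 (u = 5 + (9*(-2))*6 = 5 - 18*6 = 5 - 108 = -103)
O(8)*u = 8*(-103) = -824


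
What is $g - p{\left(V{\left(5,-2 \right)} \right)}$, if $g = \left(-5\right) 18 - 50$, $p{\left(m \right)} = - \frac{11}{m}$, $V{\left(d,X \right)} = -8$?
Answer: $- \frac{1131}{8} \approx -141.38$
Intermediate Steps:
$g = -140$ ($g = -90 - 50 = -140$)
$g - p{\left(V{\left(5,-2 \right)} \right)} = -140 - - \frac{11}{-8} = -140 - \left(-11\right) \left(- \frac{1}{8}\right) = -140 - \frac{11}{8} = - \frac{1131}{8}$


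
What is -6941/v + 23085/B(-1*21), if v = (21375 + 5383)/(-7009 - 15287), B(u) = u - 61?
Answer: 6036163761/1097078 ≈ 5502.0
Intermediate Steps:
B(u) = -61 + u
v = -13379/11148 (v = 26758/(-22296) = 26758*(-1/22296) = -13379/11148 ≈ -1.2001)
-6941/v + 23085/B(-1*21) = -6941/(-13379/11148) + 23085/(-61 - 1*21) = -6941*(-11148/13379) + 23085/(-61 - 21) = 77378268/13379 + 23085/(-82) = 77378268/13379 + 23085*(-1/82) = 77378268/13379 - 23085/82 = 6036163761/1097078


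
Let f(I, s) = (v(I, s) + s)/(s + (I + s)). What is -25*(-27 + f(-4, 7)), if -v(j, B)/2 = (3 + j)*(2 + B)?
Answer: 1225/2 ≈ 612.50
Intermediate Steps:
v(j, B) = -2*(2 + B)*(3 + j) (v(j, B) = -2*(3 + j)*(2 + B) = -2*(2 + B)*(3 + j))
f(I, s) = (-12 - 5*s - 4*I - 2*I*s)/(I + 2*s) (f(I, s) = ((-12 - 6*s - 4*I - 2*s*I) + s)/(s + (I + s)) = ((-12 - 6*s - 4*I - 2*I*s) + s)/(I + 2*s) = (-12 - 5*s - 4*I - 2*I*s)/(I + 2*s))
-25*(-27 + f(-4, 7)) = -25*(-27 + (-12 - 5*7 - 4*(-4) - 2*(-4)*7)/(-4 + 2*7)) = -25*(-27 + (-12 - 35 + 16 + 56)/(-4 + 14)) = -25*(-27 + 25/10) = -25*(-27 + (⅒)*25) = -25*(-27 + 5/2) = -25*(-49/2) = 1225/2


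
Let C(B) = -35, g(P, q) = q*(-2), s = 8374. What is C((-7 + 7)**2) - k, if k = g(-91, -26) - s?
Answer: 8287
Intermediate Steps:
g(P, q) = -2*q
k = -8322 (k = -2*(-26) - 1*8374 = 52 - 8374 = -8322)
C((-7 + 7)**2) - k = -35 - 1*(-8322) = -35 + 8322 = 8287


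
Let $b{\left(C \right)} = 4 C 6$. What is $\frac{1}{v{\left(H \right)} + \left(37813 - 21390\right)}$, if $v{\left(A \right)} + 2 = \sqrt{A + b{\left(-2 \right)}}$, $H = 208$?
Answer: $\frac{16421}{269649081} - \frac{4 \sqrt{10}}{269649081} \approx 6.0851 \cdot 10^{-5}$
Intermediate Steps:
$b{\left(C \right)} = 24 C$
$v{\left(A \right)} = -2 + \sqrt{-48 + A}$ ($v{\left(A \right)} = -2 + \sqrt{A + 24 \left(-2\right)} = -2 + \sqrt{A - 48} = -2 + \sqrt{-48 + A}$)
$\frac{1}{v{\left(H \right)} + \left(37813 - 21390\right)} = \frac{1}{\left(-2 + \sqrt{-48 + 208}\right) + \left(37813 - 21390\right)} = \frac{1}{\left(-2 + \sqrt{160}\right) + 16423} = \frac{1}{\left(-2 + 4 \sqrt{10}\right) + 16423} = \frac{1}{16421 + 4 \sqrt{10}}$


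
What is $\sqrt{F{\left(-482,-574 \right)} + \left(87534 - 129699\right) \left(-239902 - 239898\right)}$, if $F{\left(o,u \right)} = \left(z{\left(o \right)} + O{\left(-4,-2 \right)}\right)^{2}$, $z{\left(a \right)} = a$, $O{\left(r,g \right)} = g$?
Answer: $2 \sqrt{5057750314} \approx 1.4224 \cdot 10^{5}$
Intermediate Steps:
$F{\left(o,u \right)} = \left(-2 + o\right)^{2}$ ($F{\left(o,u \right)} = \left(o - 2\right)^{2} = \left(-2 + o\right)^{2}$)
$\sqrt{F{\left(-482,-574 \right)} + \left(87534 - 129699\right) \left(-239902 - 239898\right)} = \sqrt{\left(-2 - 482\right)^{2} + \left(87534 - 129699\right) \left(-239902 - 239898\right)} = \sqrt{\left(-484\right)^{2} - -20230767000} = \sqrt{234256 + 20230767000} = \sqrt{20231001256} = 2 \sqrt{5057750314}$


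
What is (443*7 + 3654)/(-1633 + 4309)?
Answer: 6755/2676 ≈ 2.5243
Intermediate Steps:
(443*7 + 3654)/(-1633 + 4309) = (3101 + 3654)/2676 = 6755*(1/2676) = 6755/2676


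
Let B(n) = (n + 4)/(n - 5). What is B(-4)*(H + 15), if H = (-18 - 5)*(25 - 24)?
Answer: 0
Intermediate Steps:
B(n) = (4 + n)/(-5 + n)
H = -23 (H = -23*1 = -23)
B(-4)*(H + 15) = ((4 - 4)/(-5 - 4))*(-23 + 15) = (0/(-9))*(-8) = -1/9*0*(-8) = 0*(-8) = 0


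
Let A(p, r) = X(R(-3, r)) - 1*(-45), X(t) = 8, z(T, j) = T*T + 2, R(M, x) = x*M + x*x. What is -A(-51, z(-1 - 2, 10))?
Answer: -53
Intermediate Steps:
R(M, x) = x**2 + M*x (R(M, x) = M*x + x**2 = x**2 + M*x)
z(T, j) = 2 + T**2 (z(T, j) = T**2 + 2 = 2 + T**2)
A(p, r) = 53 (A(p, r) = 8 - 1*(-45) = 8 + 45 = 53)
-A(-51, z(-1 - 2, 10)) = -1*53 = -53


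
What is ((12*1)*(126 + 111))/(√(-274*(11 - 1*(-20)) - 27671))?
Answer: -948*I*√36165/12055 ≈ -14.955*I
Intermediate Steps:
((12*1)*(126 + 111))/(√(-274*(11 - 1*(-20)) - 27671)) = (12*237)/(√(-274*(11 + 20) - 27671)) = 2844/(√(-274*31 - 27671)) = 2844/(√(-8494 - 27671)) = 2844/(√(-36165)) = 2844/((I*√36165)) = 2844*(-I*√36165/36165) = -948*I*√36165/12055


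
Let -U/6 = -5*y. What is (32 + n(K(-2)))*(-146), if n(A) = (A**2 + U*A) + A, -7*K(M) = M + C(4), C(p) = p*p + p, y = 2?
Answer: 845924/49 ≈ 17264.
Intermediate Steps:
C(p) = p + p**2 (C(p) = p**2 + p = p + p**2)
U = 60 (U = -(-30)*2 = -6*(-10) = 60)
K(M) = -20/7 - M/7 (K(M) = -(M + 4*(1 + 4))/7 = -(M + 4*5)/7 = -(M + 20)/7 = -(20 + M)/7 = -20/7 - M/7)
n(A) = A**2 + 61*A (n(A) = (A**2 + 60*A) + A = A**2 + 61*A)
(32 + n(K(-2)))*(-146) = (32 + (-20/7 - 1/7*(-2))*(61 + (-20/7 - 1/7*(-2))))*(-146) = (32 + (-20/7 + 2/7)*(61 + (-20/7 + 2/7)))*(-146) = (32 - 18*(61 - 18/7)/7)*(-146) = (32 - 18/7*409/7)*(-146) = (32 - 7362/49)*(-146) = -5794/49*(-146) = 845924/49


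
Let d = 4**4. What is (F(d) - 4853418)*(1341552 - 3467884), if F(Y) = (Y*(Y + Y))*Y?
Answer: -61027884500648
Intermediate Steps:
d = 256
F(Y) = 2*Y**3 (F(Y) = (Y*(2*Y))*Y = (2*Y**2)*Y = 2*Y**3)
(F(d) - 4853418)*(1341552 - 3467884) = (2*256**3 - 4853418)*(1341552 - 3467884) = (2*16777216 - 4853418)*(-2126332) = (33554432 - 4853418)*(-2126332) = 28701014*(-2126332) = -61027884500648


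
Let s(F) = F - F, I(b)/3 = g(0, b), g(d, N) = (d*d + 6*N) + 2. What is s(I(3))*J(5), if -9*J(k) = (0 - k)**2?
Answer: 0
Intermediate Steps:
g(d, N) = 2 + d**2 + 6*N (g(d, N) = (d**2 + 6*N) + 2 = 2 + d**2 + 6*N)
I(b) = 6 + 18*b (I(b) = 3*(2 + 0**2 + 6*b) = 3*(2 + 0 + 6*b) = 3*(2 + 6*b) = 6 + 18*b)
s(F) = 0
J(k) = -k**2/9 (J(k) = -(0 - k)**2/9 = -k**2/9)
s(I(3))*J(5) = 0*(-1/9*5**2) = 0*(-1/9*25) = 0*(-25/9) = 0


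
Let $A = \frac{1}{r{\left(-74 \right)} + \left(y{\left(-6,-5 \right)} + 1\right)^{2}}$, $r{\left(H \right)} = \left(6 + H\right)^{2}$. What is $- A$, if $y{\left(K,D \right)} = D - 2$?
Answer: $- \frac{1}{4660} \approx -0.00021459$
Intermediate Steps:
$y{\left(K,D \right)} = -2 + D$
$A = \frac{1}{4660}$ ($A = \frac{1}{\left(6 - 74\right)^{2} + \left(\left(-2 - 5\right) + 1\right)^{2}} = \frac{1}{\left(-68\right)^{2} + \left(-7 + 1\right)^{2}} = \frac{1}{4624 + \left(-6\right)^{2}} = \frac{1}{4624 + 36} = \frac{1}{4660} \approx 0.00021459$)
$- A = \left(-1\right) \frac{1}{4660} = - \frac{1}{4660}$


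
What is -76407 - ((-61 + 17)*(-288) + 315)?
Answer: -89394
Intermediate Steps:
-76407 - ((-61 + 17)*(-288) + 315) = -76407 - (-44*(-288) + 315) = -76407 - (12672 + 315) = -76407 - 1*12987 = -76407 - 12987 = -89394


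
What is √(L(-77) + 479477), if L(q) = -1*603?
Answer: √478874 ≈ 692.01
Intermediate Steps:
L(q) = -603
√(L(-77) + 479477) = √(-603 + 479477) = √478874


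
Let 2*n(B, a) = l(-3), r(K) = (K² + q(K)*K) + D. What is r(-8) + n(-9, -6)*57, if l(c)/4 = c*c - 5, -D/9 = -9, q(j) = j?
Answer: 665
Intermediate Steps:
D = 81 (D = -9*(-9) = 81)
l(c) = -20 + 4*c² (l(c) = 4*(c*c - 5) = 4*(c² - 5) = 4*(-5 + c²) = -20 + 4*c²)
r(K) = 81 + 2*K² (r(K) = (K² + K*K) + 81 = (K² + K²) + 81 = 2*K² + 81 = 81 + 2*K²)
n(B, a) = 8 (n(B, a) = (-20 + 4*(-3)²)/2 = (-20 + 4*9)/2 = (-20 + 36)/2 = (½)*16 = 8)
r(-8) + n(-9, -6)*57 = (81 + 2*(-8)²) + 8*57 = (81 + 2*64) + 456 = (81 + 128) + 456 = 209 + 456 = 665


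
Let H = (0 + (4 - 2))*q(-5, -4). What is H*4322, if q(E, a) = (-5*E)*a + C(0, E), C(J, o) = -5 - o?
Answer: -864400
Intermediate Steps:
q(E, a) = -5 - E - 5*E*a (q(E, a) = (-5*E)*a + (-5 - E) = -5*E*a + (-5 - E) = -5 - E - 5*E*a)
H = -200 (H = (0 + (4 - 2))*(-5 - 1*(-5) - 5*(-5)*(-4)) = (0 + 2)*(-5 + 5 - 100) = 2*(-100) = -200)
H*4322 = -200*4322 = -864400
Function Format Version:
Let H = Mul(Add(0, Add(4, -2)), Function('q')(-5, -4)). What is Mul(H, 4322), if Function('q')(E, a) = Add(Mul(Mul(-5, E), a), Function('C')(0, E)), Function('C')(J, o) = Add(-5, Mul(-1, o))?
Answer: -864400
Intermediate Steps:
Function('q')(E, a) = Add(-5, Mul(-1, E), Mul(-5, E, a)) (Function('q')(E, a) = Add(Mul(Mul(-5, E), a), Add(-5, Mul(-1, E))) = Add(Mul(-5, E, a), Add(-5, Mul(-1, E))) = Add(-5, Mul(-1, E), Mul(-5, E, a)))
H = -200 (H = Mul(Add(0, Add(4, -2)), Add(-5, Mul(-1, -5), Mul(-5, -5, -4))) = Mul(Add(0, 2), Add(-5, 5, -100)) = Mul(2, -100) = -200)
Mul(H, 4322) = Mul(-200, 4322) = -864400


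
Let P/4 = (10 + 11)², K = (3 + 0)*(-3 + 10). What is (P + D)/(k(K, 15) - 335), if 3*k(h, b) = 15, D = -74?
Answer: -169/33 ≈ -5.1212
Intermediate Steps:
K = 21 (K = 3*7 = 21)
k(h, b) = 5 (k(h, b) = (⅓)*15 = 5)
P = 1764 (P = 4*(10 + 11)² = 4*21² = 4*441 = 1764)
(P + D)/(k(K, 15) - 335) = (1764 - 74)/(5 - 335) = 1690/(-330) = 1690*(-1/330) = -169/33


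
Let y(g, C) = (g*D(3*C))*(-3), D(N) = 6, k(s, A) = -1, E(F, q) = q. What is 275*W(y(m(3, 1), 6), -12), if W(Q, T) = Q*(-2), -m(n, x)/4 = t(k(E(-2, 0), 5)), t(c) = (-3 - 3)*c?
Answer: -237600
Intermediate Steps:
t(c) = -6*c
m(n, x) = -24 (m(n, x) = -(-24)*(-1) = -4*6 = -24)
y(g, C) = -18*g (y(g, C) = (g*6)*(-3) = (6*g)*(-3) = -18*g)
W(Q, T) = -2*Q
275*W(y(m(3, 1), 6), -12) = 275*(-(-36)*(-24)) = 275*(-2*432) = 275*(-864) = -237600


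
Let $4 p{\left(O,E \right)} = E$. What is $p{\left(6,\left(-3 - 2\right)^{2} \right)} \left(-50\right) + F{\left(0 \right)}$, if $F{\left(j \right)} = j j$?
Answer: $- \frac{625}{2} \approx -312.5$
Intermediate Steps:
$p{\left(O,E \right)} = \frac{E}{4}$
$F{\left(j \right)} = j^{2}$
$p{\left(6,\left(-3 - 2\right)^{2} \right)} \left(-50\right) + F{\left(0 \right)} = \frac{\left(-3 - 2\right)^{2}}{4} \left(-50\right) + 0^{2} = \frac{\left(-5\right)^{2}}{4} \left(-50\right) + 0 = \frac{1}{4} \cdot 25 \left(-50\right) + 0 = \frac{25}{4} \left(-50\right) + 0 = - \frac{625}{2} + 0 = - \frac{625}{2}$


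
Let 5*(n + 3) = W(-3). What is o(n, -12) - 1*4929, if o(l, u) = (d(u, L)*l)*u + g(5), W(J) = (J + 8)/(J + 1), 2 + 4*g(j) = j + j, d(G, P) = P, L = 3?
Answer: -4801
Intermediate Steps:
g(j) = -½ + j/2 (g(j) = -½ + (j + j)/4 = -½ + (2*j)/4 = -½ + j/2)
W(J) = (8 + J)/(1 + J)
n = -7/2 (n = -3 + ((8 - 3)/(1 - 3))/5 = -3 + (5/(-2))/5 = -3 + (-½*5)/5 = -3 + (⅕)*(-5/2) = -3 - ½ = -7/2 ≈ -3.5000)
o(l, u) = 2 + 3*l*u (o(l, u) = (3*l)*u + (-½ + (½)*5) = 3*l*u + (-½ + 5/2) = 3*l*u + 2 = 2 + 3*l*u)
o(n, -12) - 1*4929 = (2 + 3*(-7/2)*(-12)) - 1*4929 = (2 + 126) - 4929 = 128 - 4929 = -4801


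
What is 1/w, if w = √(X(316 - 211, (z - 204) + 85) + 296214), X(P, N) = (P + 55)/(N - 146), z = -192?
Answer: √61863924566/135369638 ≈ 0.0018374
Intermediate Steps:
X(P, N) = (55 + P)/(-146 + N)
w = √61863924566/457 (w = √((55 + (316 - 211))/(-146 + ((-192 - 204) + 85)) + 296214) = √((55 + 105)/(-146 + (-396 + 85)) + 296214) = √(160/(-146 - 311) + 296214) = √(160/(-457) + 296214) = √(-1/457*160 + 296214) = √(-160/457 + 296214) = √(135369638/457) = √61863924566/457 ≈ 544.25)
1/w = 1/(√61863924566/457) = √61863924566/135369638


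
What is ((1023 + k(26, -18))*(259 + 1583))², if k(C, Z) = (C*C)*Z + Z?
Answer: 422805960564516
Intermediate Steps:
k(C, Z) = Z + Z*C² (k(C, Z) = C²*Z + Z = Z*C² + Z = Z + Z*C²)
((1023 + k(26, -18))*(259 + 1583))² = ((1023 - 18*(1 + 26²))*(259 + 1583))² = ((1023 - 18*(1 + 676))*1842)² = ((1023 - 18*677)*1842)² = ((1023 - 12186)*1842)² = (-11163*1842)² = (-20562246)² = 422805960564516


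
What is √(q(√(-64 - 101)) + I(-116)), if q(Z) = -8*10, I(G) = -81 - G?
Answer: 3*I*√5 ≈ 6.7082*I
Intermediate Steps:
q(Z) = -80
√(q(√(-64 - 101)) + I(-116)) = √(-80 + (-81 - 1*(-116))) = √(-80 + (-81 + 116)) = √(-80 + 35) = √(-45) = 3*I*√5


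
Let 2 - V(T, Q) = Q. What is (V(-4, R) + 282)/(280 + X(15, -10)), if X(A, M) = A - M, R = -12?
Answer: 296/305 ≈ 0.97049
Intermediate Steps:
V(T, Q) = 2 - Q
(V(-4, R) + 282)/(280 + X(15, -10)) = ((2 - 1*(-12)) + 282)/(280 + (15 - 1*(-10))) = ((2 + 12) + 282)/(280 + (15 + 10)) = (14 + 282)/(280 + 25) = 296/305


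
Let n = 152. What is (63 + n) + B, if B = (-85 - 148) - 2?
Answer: -20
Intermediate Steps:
B = -235 (B = -233 - 2 = -235)
(63 + n) + B = (63 + 152) - 235 = 215 - 235 = -20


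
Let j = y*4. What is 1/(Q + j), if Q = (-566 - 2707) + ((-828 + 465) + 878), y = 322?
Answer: -1/1470 ≈ -0.00068027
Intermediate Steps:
j = 1288 (j = 322*4 = 1288)
Q = -2758 (Q = -3273 + (-363 + 878) = -3273 + 515 = -2758)
1/(Q + j) = 1/(-2758 + 1288) = 1/(-1470) = -1/1470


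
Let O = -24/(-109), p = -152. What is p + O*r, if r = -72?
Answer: -18296/109 ≈ -167.85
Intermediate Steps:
O = 24/109 (O = -24*(-1/109) = 24/109 ≈ 0.22018)
p + O*r = -152 + (24/109)*(-72) = -152 - 1728/109 = -18296/109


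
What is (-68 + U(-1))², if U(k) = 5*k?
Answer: 5329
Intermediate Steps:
(-68 + U(-1))² = (-68 + 5*(-1))² = (-68 - 5)² = (-73)² = 5329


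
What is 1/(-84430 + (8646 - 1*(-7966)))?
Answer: -1/67818 ≈ -1.4745e-5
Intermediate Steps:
1/(-84430 + (8646 - 1*(-7966))) = 1/(-84430 + (8646 + 7966)) = 1/(-84430 + 16612) = 1/(-67818) = -1/67818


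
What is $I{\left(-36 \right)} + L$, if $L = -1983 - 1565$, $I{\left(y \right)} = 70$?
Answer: $-3478$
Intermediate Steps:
$L = -3548$
$I{\left(-36 \right)} + L = 70 - 3548 = -3478$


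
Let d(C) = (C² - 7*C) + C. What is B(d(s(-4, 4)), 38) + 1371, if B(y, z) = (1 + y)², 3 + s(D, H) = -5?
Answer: 14140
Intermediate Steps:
s(D, H) = -8 (s(D, H) = -3 - 5 = -8)
d(C) = C² - 6*C
B(d(s(-4, 4)), 38) + 1371 = (1 - 8*(-6 - 8))² + 1371 = (1 - 8*(-14))² + 1371 = (1 + 112)² + 1371 = 113² + 1371 = 12769 + 1371 = 14140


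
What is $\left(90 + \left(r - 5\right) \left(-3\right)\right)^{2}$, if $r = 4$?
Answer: $8649$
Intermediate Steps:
$\left(90 + \left(r - 5\right) \left(-3\right)\right)^{2} = \left(90 + \left(4 - 5\right) \left(-3\right)\right)^{2} = \left(90 - -3\right)^{2} = \left(90 + 3\right)^{2} = 93^{2} = 8649$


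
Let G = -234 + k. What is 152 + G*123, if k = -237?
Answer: -57781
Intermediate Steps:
G = -471 (G = -234 - 237 = -471)
152 + G*123 = 152 - 471*123 = 152 - 57933 = -57781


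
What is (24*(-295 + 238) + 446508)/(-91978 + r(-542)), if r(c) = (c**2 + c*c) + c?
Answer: 111285/123752 ≈ 0.89926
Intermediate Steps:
r(c) = c + 2*c**2 (r(c) = (c**2 + c**2) + c = 2*c**2 + c = c + 2*c**2)
(24*(-295 + 238) + 446508)/(-91978 + r(-542)) = (24*(-295 + 238) + 446508)/(-91978 - 542*(1 + 2*(-542))) = (24*(-57) + 446508)/(-91978 - 542*(1 - 1084)) = (-1368 + 446508)/(-91978 - 542*(-1083)) = 445140/(-91978 + 586986) = 445140/495008 = 445140*(1/495008) = 111285/123752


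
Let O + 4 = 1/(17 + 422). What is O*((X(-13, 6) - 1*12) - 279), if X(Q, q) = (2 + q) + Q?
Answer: 519480/439 ≈ 1183.3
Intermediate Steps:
X(Q, q) = 2 + Q + q
O = -1755/439 (O = -4 + 1/(17 + 422) = -4 + 1/439 = -1755/439 ≈ -3.9977)
O*((X(-13, 6) - 1*12) - 279) = -1755*(((2 - 13 + 6) - 1*12) - 279)/439 = -1755*((-5 - 12) - 279)/439 = -1755*(-17 - 279)/439 = -1755/439*(-296) = 519480/439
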